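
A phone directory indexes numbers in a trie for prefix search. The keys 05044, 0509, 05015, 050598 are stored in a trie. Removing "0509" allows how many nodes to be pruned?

1

After clearing the end-marker at "0509", prune upward until reaching a node still needed by another word.
The suffix "9" (1 node) is used only by "0509"; the node for "050" still has the child "4", so pruning stops there.
Nodes removed: 1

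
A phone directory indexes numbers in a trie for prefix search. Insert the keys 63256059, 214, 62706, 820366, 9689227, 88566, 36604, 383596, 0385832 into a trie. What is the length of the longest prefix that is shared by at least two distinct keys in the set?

1

The deepest shared node is where two words last agree before diverging.
"36604" and "383596" agree on "3" (1 characters) before diverging; nothing deeper is shared.
Longest shared-prefix length: 1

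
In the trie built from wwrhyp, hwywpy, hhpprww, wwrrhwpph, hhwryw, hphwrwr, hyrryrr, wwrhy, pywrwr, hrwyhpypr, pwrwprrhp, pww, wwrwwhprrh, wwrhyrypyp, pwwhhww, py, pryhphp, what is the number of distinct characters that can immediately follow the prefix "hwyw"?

1

Walk "hwyw" from the root, arriving at one node.
Characters that immediately follow "hwyw" among the stored strings: {p}.
That node has 1 child edge.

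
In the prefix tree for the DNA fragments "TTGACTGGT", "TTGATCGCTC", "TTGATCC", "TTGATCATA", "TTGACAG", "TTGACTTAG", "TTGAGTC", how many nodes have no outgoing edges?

7

A leaf is a node with no children — equivalently, the end of a word that is not a proper prefix of any other stored word.
Those words: "TTGACAG", "TTGACTGGT", "TTGACTTAG", "TTGAGTC", "TTGATCATA", "TTGATCC", "TTGATCGCTC"
Leaf count: 7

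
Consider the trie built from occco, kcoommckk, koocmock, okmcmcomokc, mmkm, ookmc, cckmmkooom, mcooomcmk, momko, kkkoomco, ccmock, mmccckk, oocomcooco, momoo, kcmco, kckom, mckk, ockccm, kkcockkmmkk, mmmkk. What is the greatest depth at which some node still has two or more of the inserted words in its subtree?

The deepest shared node is where two words last agree before diverging.
"momko" and "momoo" agree on "mom" (3 characters) before diverging; nothing deeper is shared.
Longest shared-prefix length: 3

3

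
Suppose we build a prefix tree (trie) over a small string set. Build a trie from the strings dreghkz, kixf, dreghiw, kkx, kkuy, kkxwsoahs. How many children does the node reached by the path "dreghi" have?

1

Follow the path "dreghi" to its node, then look at its outgoing edges.
Characters that immediately follow "dreghi" among the stored strings: {w}.
That node has 1 child edge.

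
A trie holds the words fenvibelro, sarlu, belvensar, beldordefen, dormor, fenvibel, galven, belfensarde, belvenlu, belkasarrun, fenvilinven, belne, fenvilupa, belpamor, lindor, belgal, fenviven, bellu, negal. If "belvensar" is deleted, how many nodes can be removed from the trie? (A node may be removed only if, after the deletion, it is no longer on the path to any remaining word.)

3

A node on "belvensar"'s path can go only if nothing else ends at it or branches off below it.
The suffix "sar" (3 nodes) is used only by "belvensar"; the node for "belven" still has the child "l", so pruning stops there.
Nodes removed: 3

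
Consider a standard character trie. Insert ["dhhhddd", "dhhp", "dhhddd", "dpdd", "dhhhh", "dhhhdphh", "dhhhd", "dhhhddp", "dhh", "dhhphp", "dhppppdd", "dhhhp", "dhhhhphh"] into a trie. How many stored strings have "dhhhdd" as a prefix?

Filter for entries beginning with "dhhhdd":
Matches: "dhhhddd", "dhhhddp"
Count: 2

2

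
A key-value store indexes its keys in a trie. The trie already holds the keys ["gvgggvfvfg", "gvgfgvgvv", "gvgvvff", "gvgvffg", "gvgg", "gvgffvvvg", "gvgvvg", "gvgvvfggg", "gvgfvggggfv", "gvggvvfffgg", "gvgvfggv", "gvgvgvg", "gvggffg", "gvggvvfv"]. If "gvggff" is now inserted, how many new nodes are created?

"gvggff" is already a full path in the trie; only an end-marker is added.
No new nodes are needed: 0.

0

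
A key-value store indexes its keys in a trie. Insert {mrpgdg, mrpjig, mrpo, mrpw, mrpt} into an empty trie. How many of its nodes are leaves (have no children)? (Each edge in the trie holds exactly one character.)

Leaves are exactly the stored words that no other stored word extends.
Those words: "mrpgdg", "mrpjig", "mrpo", "mrpt", "mrpw"
Leaf count: 5

5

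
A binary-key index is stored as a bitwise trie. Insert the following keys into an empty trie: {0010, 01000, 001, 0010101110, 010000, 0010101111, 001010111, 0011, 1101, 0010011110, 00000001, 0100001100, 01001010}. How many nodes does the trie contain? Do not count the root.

41

Count nodes per top-level branch (shared prefixes stored once):
  '0'-branch (00000001, 001, 0010, 0010011110, 001010111, 0010101110, 0010101111, 0011, 01000, 010000, 0100001100, 01001010): 37 nodes
  '1'-branch (1101): 4 nodes
Sum: 41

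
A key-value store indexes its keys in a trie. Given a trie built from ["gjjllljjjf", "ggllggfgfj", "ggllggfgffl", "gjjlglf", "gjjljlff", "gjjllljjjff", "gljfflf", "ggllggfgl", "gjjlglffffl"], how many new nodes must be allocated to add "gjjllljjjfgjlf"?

4

"gjjllljjjf" is already a path in the trie; the remaining "gjlf" must be added.
New nodes needed: |"gjjllljjjfgjlf"| − 10 = 14 − 10 = 4.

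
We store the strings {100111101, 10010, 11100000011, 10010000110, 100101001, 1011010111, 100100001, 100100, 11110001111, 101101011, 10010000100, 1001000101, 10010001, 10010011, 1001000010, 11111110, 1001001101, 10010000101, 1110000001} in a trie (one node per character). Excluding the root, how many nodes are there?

Trace insertions, counting only characters that open a new branch:
  "100111101" → 9 new (1, 0, 0, 1, 1, 1, 1, 0, 1)
  "10010" → prefix "1001" already present; 1 new (0)
  "11100000011" → prefix "1" already present; 10 new (1, 1, 0, 0, 0, 0, 0, 0, 1, 1)
  "10010000110" → prefix "10010" already present; 6 new (0, 0, 0, 1, 1, 0)
  "100101001" → prefix "10010" already present; 4 new (1, 0, 0, 1)
  "1011010111" → prefix "10" already present; 8 new (1, 1, 0, 1, 0, 1, 1, 1)
  "100100001" → prefix "100100001" already present; 0 new (none)
  "100100" → prefix "100100" already present; 0 new (none)
  "11110001111" → prefix "111" already present; 8 new (1, 0, 0, 0, 1, 1, 1, 1)
  "101101011" → prefix "101101011" already present; 0 new (none)
  "10010000100" → prefix "100100001" already present; 2 new (0, 0)
  "1001000101" → prefix "1001000" already present; 3 new (1, 0, 1)
  "10010001" → prefix "10010001" already present; 0 new (none)
  "10010011" → prefix "100100" already present; 2 new (1, 1)
  "1001000010" → prefix "1001000010" already present; 0 new (none)
  "11111110" → prefix "1111" already present; 4 new (1, 1, 1, 0)
  "1001001101" → prefix "10010011" already present; 2 new (0, 1)
  "10010000101" → prefix "1001000010" already present; 1 new (1)
  "1110000001" → prefix "1110000001" already present; 0 new (none)
Total nodes = 9 + 1 + 10 + 6 + 4 + 8 + 0 + 0 + 8 + 0 + 2 + 3 + 0 + 2 + 0 + 4 + 2 + 1 + 0 = 60

60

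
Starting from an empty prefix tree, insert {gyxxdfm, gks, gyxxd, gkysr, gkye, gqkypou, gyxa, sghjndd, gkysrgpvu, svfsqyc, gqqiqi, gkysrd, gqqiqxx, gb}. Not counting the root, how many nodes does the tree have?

Trace insertions, counting only characters that open a new branch:
  "gyxxdfm" → 7 new (g, y, x, x, d, f, m)
  "gks" → prefix "g" already present; 2 new (k, s)
  "gyxxd" → prefix "gyxxd" already present; 0 new (none)
  "gkysr" → prefix "gk" already present; 3 new (y, s, r)
  "gkye" → prefix "gky" already present; 1 new (e)
  "gqkypou" → prefix "g" already present; 6 new (q, k, y, p, o, u)
  "gyxa" → prefix "gyx" already present; 1 new (a)
  "sghjndd" → 7 new (s, g, h, j, n, d, d)
  "gkysrgpvu" → prefix "gkysr" already present; 4 new (g, p, v, u)
  "svfsqyc" → prefix "s" already present; 6 new (v, f, s, q, y, c)
  "gqqiqi" → prefix "gq" already present; 4 new (q, i, q, i)
  "gkysrd" → prefix "gkysr" already present; 1 new (d)
  "gqqiqxx" → prefix "gqqiq" already present; 2 new (x, x)
  "gb" → prefix "g" already present; 1 new (b)
Total nodes = 7 + 2 + 0 + 3 + 1 + 6 + 1 + 7 + 4 + 6 + 4 + 1 + 2 + 1 = 45

45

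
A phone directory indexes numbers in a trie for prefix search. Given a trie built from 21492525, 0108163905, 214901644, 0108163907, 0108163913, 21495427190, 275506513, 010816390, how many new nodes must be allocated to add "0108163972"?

2

The longest prefix of "0108163972" already in the trie is "01081639" (length 8).
New nodes needed: |"0108163972"| − 8 = 10 − 8 = 2.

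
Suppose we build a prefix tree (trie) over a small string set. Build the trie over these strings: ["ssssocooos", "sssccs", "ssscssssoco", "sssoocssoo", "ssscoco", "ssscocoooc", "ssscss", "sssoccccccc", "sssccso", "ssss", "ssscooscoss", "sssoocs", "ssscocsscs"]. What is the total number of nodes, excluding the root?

51

Count nodes per top-level branch (shared prefixes stored once):
  's'-branch (sssccs, sssccso, ssscoco, ssscocoooc, ssscocsscs, ssscooscoss, ssscss, ssscssssoco, sssoccccccc, sssoocs, sssoocssoo, ssss, ssssocooos): 51 nodes
Sum: 51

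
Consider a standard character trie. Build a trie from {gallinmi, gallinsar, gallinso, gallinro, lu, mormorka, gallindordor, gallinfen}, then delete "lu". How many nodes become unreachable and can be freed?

After clearing the end-marker at "lu", prune upward until reaching a node still needed by another word.
No other word shares any prefix with "lu", so all 2 of its nodes go.
Nodes removed: 2

2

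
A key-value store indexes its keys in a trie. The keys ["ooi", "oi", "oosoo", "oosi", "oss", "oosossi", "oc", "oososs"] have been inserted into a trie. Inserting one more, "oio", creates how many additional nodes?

The longest prefix of "oio" already in the trie is "oi" (length 2).
So 3 − 2 = 1 new nodes.

1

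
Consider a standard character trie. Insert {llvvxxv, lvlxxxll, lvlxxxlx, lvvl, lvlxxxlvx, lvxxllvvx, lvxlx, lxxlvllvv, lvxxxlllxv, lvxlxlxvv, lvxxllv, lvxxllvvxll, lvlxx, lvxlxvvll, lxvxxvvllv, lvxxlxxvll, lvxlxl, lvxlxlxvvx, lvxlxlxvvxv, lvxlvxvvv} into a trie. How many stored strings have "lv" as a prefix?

17

Filter for entries beginning with "lv":
Words under "lv": lvlxx, lvlxxxll, lvlxxxlvx, lvlxxxlx, lvvl, lvxlvxvvv, lvxlx, lvxlxl, lvxlxlxvv, lvxlxlxvvx, lvxlxlxvvxv, lvxlxvvll, lvxxllv, lvxxllvvx, lvxxllvvxll, lvxxlxxvll, lvxxxlllxv
Count: 17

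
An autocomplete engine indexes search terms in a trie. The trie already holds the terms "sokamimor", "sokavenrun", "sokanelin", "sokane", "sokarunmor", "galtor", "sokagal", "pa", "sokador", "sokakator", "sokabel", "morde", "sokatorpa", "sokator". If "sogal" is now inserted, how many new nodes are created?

3

"so" is already a path in the trie; the remaining "gal" must be added.
Each of the 3 remaining characters creates one node.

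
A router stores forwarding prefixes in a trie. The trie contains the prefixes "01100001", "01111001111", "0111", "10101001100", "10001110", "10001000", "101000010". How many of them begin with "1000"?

2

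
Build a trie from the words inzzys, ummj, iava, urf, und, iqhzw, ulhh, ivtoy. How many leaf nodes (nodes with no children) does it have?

A leaf is a node with no children — equivalently, the end of a word that is not a proper prefix of any other stored word.
Those words: "iava", "inzzys", "iqhzw", "ivtoy", "ulhh", "ummj", "und", "urf"
Leaf count: 8

8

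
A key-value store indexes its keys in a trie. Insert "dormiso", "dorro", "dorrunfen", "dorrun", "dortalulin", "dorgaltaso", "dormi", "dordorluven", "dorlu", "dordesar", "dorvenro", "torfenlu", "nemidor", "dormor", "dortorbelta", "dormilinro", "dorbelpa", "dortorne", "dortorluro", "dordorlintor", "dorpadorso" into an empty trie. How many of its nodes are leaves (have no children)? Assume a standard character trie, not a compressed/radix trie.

19

Leaves are exactly the stored words that no other stored word extends.
Those words: "dorbelpa", "dordesar", "dordorlintor", "dordorluven", "dorgaltaso", "dorlu", "dormilinro", "dormiso", "dormor", "dorpadorso", "dorro", "dorrunfen", "dortalulin", "dortorbelta", "dortorluro", "dortorne", "dorvenro", "nemidor", "torfenlu"
Leaf count: 19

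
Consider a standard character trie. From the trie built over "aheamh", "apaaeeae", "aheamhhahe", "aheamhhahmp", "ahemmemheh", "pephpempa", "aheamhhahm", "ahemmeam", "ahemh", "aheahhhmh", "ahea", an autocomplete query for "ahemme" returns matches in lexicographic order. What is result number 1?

Words with prefix "ahemme", in lexicographic order: "ahemmeam", "ahemmemheh"
Position 1: ahemmeam

ahemmeam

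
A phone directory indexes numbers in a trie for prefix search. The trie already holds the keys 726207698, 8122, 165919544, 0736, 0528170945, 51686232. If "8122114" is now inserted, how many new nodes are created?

"8122" is already a path in the trie; the remaining "114" must be added.
New nodes needed: |"8122114"| − 4 = 7 − 4 = 3.

3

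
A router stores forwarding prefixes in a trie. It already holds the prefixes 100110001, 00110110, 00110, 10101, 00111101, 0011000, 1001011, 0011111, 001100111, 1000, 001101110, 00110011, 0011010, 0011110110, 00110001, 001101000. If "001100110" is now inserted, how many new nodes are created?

The longest prefix of "001100110" already in the trie is "00110011" (length 8).
Each of the 1 remaining characters creates one node.

1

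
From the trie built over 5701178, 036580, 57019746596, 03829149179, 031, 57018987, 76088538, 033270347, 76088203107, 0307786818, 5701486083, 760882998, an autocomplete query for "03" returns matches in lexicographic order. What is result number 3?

033270347

Filter for "03…" and sort: "0307786818", "031", "033270347", "036580", "03829149179"
The 3rd is 033270347.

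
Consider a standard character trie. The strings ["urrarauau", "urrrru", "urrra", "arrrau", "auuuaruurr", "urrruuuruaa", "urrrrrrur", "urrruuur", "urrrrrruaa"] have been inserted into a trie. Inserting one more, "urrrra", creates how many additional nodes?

"urrrr" is already a path in the trie; the remaining "a" must be added.
Each of the 1 remaining characters creates one node.

1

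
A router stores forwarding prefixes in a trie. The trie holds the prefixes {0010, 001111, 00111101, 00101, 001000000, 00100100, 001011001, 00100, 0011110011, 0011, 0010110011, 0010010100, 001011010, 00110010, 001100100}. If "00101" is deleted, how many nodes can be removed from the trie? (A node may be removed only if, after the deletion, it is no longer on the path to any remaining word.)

0

Walk "00101" from the leaf back toward the root, removing each node that no remaining word uses.
Every node on "00101" is still needed (e.g. by "001011001"), so nothing is freed.
Nodes removed: 0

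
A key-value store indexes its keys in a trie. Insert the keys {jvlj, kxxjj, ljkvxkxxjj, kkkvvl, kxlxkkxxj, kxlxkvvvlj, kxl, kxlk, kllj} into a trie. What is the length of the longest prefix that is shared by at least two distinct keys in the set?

5

Look for the deepest trie node that still has at least two words in its subtree.
"kxlxkkxxj" and "kxlxkvvvlj" agree on "kxlxk" (5 characters) before diverging; nothing deeper is shared.
Longest shared-prefix length: 5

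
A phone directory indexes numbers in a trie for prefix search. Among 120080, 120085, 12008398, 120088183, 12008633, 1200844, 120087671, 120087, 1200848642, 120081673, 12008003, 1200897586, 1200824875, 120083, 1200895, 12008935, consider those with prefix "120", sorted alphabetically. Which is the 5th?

120083

DFS of the "120" subtree visits, in order: "120080", "12008003", "120081673", "1200824875", "120083", "12008398", "1200844", "1200848642", "120085", "12008633", "120087", "120087671", "120088183", "12008935", "1200895", "1200897586"
Position 5: 120083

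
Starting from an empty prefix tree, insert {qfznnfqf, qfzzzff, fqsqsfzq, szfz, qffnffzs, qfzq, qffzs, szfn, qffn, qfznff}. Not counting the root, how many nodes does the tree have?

Trie structure (* marks end of a word):
(root)
├─ f
│  └─ q
│     └─ s
│        └─ q
│           └─ s
│              └─ f
│                 └─ z
│                    └─ q *
├─ q
│  └─ f
│     ├─ f
│     │  ├─ n *
│     │  │  └─ f
│     │  │     └─ f
│     │  │        └─ z
│     │  │           └─ s *
│     │  └─ z
│     │     └─ s *
│     └─ z
│        ├─ n
│        │  ├─ f
│        │  │  └─ f *
│        │  └─ n
│        │     └─ f
│        │        └─ q
│        │           └─ f *
│        ├─ q *
│        └─ z
│           └─ z
│              └─ f
│                 └─ f *
└─ s
   └─ z
      └─ f
         ├─ n *
         └─ z *
Counting every labelled node above: 36.

36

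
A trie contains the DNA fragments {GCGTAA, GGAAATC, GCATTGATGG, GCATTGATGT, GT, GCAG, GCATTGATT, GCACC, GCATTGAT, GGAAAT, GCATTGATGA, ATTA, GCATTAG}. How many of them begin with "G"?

12

Traverse to the node for "G", then collect every word in that subtree.
Words under "G": GCACC, GCAG, GCATTAG, GCATTGAT, GCATTGATGA, GCATTGATGG, GCATTGATGT, GCATTGATT, GCGTAA, GGAAAT, GGAAATC, GT
Count: 12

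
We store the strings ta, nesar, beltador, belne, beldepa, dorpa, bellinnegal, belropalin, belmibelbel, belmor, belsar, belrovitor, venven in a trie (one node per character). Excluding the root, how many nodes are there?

65

Trace insertions, counting only characters that open a new branch:
  "ta" → 2 new (t, a)
  "nesar" → 5 new (n, e, s, a, r)
  "beltador" → 8 new (b, e, l, t, a, d, o, r)
  "belne" → prefix "bel" already present; 2 new (n, e)
  "beldepa" → prefix "bel" already present; 4 new (d, e, p, a)
  "dorpa" → 5 new (d, o, r, p, a)
  "bellinnegal" → prefix "bel" already present; 8 new (l, i, n, n, e, g, a, l)
  "belropalin" → prefix "bel" already present; 7 new (r, o, p, a, l, i, n)
  "belmibelbel" → prefix "bel" already present; 8 new (m, i, b, e, l, b, e, l)
  "belmor" → prefix "belm" already present; 2 new (o, r)
  "belsar" → prefix "bel" already present; 3 new (s, a, r)
  "belrovitor" → prefix "belro" already present; 5 new (v, i, t, o, r)
  "venven" → 6 new (v, e, n, v, e, n)
Total nodes = 2 + 5 + 8 + 2 + 4 + 5 + 8 + 7 + 8 + 2 + 3 + 5 + 6 = 65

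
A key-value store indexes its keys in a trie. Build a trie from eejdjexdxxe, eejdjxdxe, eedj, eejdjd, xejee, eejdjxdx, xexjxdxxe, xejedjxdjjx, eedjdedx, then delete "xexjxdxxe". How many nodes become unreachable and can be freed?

7

After clearing the end-marker at "xexjxdxxe", prune upward until reaching a node still needed by another word.
The suffix "xjxdxxe" (7 nodes) is used only by "xexjxdxxe"; the node for "xe" still has the child "j", so pruning stops there.
Nodes removed: 7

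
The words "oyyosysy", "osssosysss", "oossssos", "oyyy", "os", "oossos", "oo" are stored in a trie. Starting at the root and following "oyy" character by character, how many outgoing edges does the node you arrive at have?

Walk "oyy" from the root, arriving at one node.
Characters that immediately follow "oyy" among the stored strings: {o, y}.
That node has 2 child edges.

2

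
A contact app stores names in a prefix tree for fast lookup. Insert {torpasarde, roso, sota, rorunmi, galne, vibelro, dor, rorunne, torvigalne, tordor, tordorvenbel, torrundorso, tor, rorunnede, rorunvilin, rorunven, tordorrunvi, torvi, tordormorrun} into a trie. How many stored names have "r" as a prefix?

Filter for entries beginning with "r":
Matches: "rorunmi", "rorunne", "rorunnede", "rorunven", "rorunvilin", "roso"
Count: 6

6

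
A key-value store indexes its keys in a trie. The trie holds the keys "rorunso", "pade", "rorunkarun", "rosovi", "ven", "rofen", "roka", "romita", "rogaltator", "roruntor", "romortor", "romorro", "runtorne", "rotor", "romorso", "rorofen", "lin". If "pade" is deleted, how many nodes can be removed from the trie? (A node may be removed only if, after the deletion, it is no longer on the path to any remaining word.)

After clearing the end-marker at "pade", prune upward until reaching a node still needed by another word.
No other word shares any prefix with "pade", so all 4 of its nodes go.
Nodes removed: 4

4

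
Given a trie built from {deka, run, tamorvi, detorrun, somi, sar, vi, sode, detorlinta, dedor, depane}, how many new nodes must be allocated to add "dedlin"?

3

"ded" is already a path in the trie; the remaining "lin" must be added.
Each of the 3 remaining characters creates one node.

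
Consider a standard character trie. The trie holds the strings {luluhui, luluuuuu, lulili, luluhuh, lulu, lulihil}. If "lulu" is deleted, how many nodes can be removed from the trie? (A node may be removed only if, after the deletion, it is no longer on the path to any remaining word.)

0

A node on "lulu"'s path can go only if nothing else ends at it or branches off below it.
Every node on "lulu" is still needed (e.g. by "luluhui"), so nothing is freed.
Nodes removed: 0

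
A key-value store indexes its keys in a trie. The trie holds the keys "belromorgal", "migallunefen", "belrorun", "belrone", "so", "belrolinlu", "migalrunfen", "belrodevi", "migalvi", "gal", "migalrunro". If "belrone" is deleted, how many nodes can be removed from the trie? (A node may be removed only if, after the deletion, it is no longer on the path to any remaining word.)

A node on "belrone"'s path can go only if nothing else ends at it or branches off below it.
The suffix "ne" (2 nodes) is used only by "belrone"; the node for "belro" still has the child "m", so pruning stops there.
Nodes removed: 2

2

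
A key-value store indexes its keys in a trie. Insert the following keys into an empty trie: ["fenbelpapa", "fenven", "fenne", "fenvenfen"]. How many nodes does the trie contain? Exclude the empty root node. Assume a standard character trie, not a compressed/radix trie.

18

Count nodes per top-level branch (shared prefixes stored once):
  'f'-branch (fenbelpapa, fenne, fenven, fenvenfen): 18 nodes
Sum: 18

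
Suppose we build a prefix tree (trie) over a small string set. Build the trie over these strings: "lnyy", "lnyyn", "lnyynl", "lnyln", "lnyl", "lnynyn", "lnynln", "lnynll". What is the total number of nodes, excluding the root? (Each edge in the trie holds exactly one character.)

Count nodes per top-level branch (shared prefixes stored once):
  'l'-branch (lnyl, lnyln, lnynll, lnynln, lnynyn, lnyy, lnyyn, lnyynl): 14 nodes
Sum: 14

14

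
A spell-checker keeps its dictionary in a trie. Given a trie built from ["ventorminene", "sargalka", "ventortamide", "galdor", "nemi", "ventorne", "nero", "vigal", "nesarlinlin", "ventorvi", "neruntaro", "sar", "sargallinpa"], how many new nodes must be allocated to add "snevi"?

4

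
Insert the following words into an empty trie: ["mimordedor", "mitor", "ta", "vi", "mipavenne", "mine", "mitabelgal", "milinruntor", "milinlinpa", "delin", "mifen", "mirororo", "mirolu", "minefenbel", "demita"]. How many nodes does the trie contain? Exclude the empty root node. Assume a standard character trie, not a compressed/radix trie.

Count nodes per top-level branch (shared prefixes stored once):
  'd'-branch (delin, demita): 9 nodes
  'm'-branch (mifen, milinlinpa, milinruntor, mimordedor, mine, minefenbel, mipavenne, mirolu, mirororo, mitabelgal, mitor): 60 nodes
  't'-branch (ta): 2 nodes
  'v'-branch (vi): 2 nodes
Sum: 73

73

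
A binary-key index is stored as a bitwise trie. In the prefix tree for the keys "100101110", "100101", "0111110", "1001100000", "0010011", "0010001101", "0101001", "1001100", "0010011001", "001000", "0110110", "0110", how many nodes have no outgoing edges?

7

Leaves are exactly the stored words that no other stored word extends.
Those words: "0010001101", "0010011001", "0101001", "0110110", "0111110", "100101110", "1001100000"
Leaf count: 7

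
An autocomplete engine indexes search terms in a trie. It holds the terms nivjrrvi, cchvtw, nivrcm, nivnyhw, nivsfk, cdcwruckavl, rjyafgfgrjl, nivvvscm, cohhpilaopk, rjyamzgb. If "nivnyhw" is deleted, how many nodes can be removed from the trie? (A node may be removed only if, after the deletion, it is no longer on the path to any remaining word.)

After clearing the end-marker at "nivnyhw", prune upward until reaching a node still needed by another word.
The suffix "nyhw" (4 nodes) is used only by "nivnyhw"; the node for "niv" still has the child "j", so pruning stops there.
Nodes removed: 4

4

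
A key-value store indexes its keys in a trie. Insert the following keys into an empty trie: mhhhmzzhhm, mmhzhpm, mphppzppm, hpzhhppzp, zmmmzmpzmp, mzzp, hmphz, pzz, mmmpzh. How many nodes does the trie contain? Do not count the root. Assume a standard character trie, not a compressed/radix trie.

57

For each word, the new-node count is its length minus the longest prefix already in the trie:
  "mhhhmzzhhm" → 10 new (m, h, h, h, m, z, z, h, h, m)
  "mmhzhpm" → prefix "m" already present; 6 new (m, h, z, h, p, m)
  "mphppzppm" → prefix "m" already present; 8 new (p, h, p, p, z, p, p, m)
  "hpzhhppzp" → 9 new (h, p, z, h, h, p, p, z, p)
  "zmmmzmpzmp" → 10 new (z, m, m, m, z, m, p, z, m, p)
  "mzzp" → prefix "m" already present; 3 new (z, z, p)
  "hmphz" → prefix "h" already present; 4 new (m, p, h, z)
  "pzz" → 3 new (p, z, z)
  "mmmpzh" → prefix "mm" already present; 4 new (m, p, z, h)
Total nodes = 10 + 6 + 8 + 9 + 10 + 3 + 4 + 3 + 4 = 57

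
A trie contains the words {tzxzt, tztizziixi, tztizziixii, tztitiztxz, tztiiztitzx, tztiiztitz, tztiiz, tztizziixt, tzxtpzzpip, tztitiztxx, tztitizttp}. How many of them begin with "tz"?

Traverse to the node for "tz", then collect every word in that subtree.
Words under "tz": tztiiz, tztiiztitz, tztiiztitzx, tztitizttp, tztitiztxx, tztitiztxz, tztizziixi, tztizziixii, tztizziixt, tzxtpzzpip, tzxzt
Count: 11

11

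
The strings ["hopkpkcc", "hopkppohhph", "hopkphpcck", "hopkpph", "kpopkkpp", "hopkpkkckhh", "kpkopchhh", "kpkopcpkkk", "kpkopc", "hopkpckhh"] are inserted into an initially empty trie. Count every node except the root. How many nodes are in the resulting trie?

Insert word by word; a character creates a node only if that edge doesn't already exist:
  "hopkpkcc" → 8 new (h, o, p, k, p, k, c, c)
  "hopkppohhph" → prefix "hopkp" already present; 6 new (p, o, h, h, p, h)
  "hopkphpcck" → prefix "hopkp" already present; 5 new (h, p, c, c, k)
  "hopkpph" → prefix "hopkpp" already present; 1 new (h)
  "kpopkkpp" → 8 new (k, p, o, p, k, k, p, p)
  "hopkpkkckhh" → prefix "hopkpk" already present; 5 new (k, c, k, h, h)
  "kpkopchhh" → prefix "kp" already present; 7 new (k, o, p, c, h, h, h)
  "kpkopcpkkk" → prefix "kpkopc" already present; 4 new (p, k, k, k)
  "kpkopc" → prefix "kpkopc" already present; 0 new (none)
  "hopkpckhh" → prefix "hopkp" already present; 4 new (c, k, h, h)
Total nodes = 8 + 6 + 5 + 1 + 8 + 5 + 7 + 4 + 0 + 4 = 48

48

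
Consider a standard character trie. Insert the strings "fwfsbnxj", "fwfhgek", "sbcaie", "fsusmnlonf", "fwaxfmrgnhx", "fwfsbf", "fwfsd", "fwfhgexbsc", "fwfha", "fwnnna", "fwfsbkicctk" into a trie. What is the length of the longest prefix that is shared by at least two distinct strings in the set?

6

Equivalently: take the maximum, over all pairs, of their longest common prefix length.
e.g. "fwfhgek" and "fwfhgexbsc" share the prefix "fwfhge" of length 6; no pair shares a longer one.
Longest shared-prefix length: 6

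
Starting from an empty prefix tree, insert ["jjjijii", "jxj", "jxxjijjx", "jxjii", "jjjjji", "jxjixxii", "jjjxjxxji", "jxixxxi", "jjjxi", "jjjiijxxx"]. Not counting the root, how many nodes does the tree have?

41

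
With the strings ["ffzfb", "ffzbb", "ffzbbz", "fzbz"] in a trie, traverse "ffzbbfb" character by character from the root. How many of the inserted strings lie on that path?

Check each prefix of "ffzbbfb" against the stored set — each match is an end-marker on the path.
Prefixes of the query that are stored words: "ffzbb"
Count: 1

1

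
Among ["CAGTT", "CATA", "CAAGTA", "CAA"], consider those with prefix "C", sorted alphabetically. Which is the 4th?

Words with prefix "C", in lexicographic order: "CAA", "CAAGTA", "CAGTT", "CATA"
Position 4: CATA

CATA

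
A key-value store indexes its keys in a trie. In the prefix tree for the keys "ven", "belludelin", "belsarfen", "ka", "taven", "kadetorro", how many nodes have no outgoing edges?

5

A leaf is a node with no children — equivalently, the end of a word that is not a proper prefix of any other stored word.
Those words: "belludelin", "belsarfen", "kadetorro", "taven", "ven"
Leaf count: 5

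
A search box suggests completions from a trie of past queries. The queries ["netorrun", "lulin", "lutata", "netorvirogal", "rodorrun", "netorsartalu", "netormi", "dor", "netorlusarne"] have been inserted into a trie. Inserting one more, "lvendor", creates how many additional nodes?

Walking "lvendor" from the root, the first 1 characters ("l") follow existing edges; "v" is the first miss.
Each of the 6 remaining characters creates one node.

6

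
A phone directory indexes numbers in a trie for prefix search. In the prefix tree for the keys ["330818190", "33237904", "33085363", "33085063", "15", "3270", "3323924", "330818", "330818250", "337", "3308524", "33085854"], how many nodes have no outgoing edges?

Leaves are exactly the stored words that no other stored word extends.
Those words: "15", "3270", "330818190", "330818250", "33085063", "3308524", "33085363", "33085854", "33237904", "3323924", "337"
Leaf count: 11

11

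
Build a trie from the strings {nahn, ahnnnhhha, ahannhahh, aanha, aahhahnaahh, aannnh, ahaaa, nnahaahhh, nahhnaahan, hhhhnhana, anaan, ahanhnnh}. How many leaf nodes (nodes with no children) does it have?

Leaves are exactly the stored words that no other stored word extends.
Those words: "aahhahnaahh", "aanha", "aannnh", "ahaaa", "ahanhnnh", "ahannhahh", "ahnnnhhha", "anaan", "hhhhnhana", "nahhnaahan", "nahn", "nnahaahhh"
Leaf count: 12

12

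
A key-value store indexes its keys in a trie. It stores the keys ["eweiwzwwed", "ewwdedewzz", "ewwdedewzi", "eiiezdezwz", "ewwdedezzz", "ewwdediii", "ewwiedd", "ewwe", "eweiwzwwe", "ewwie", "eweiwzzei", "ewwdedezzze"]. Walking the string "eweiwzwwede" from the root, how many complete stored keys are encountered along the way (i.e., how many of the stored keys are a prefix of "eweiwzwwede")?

2

Check each prefix of "eweiwzwwede" against the stored set — each match is an end-marker on the path.
Prefixes of the query that are stored words: "eweiwzwwe", "eweiwzwwed"
Count: 2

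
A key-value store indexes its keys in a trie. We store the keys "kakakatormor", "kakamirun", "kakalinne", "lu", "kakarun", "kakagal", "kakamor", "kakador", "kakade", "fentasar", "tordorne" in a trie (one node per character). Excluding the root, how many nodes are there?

52

For each word, the new-node count is its length minus the longest prefix already in the trie:
  "kakakatormor" → 12 new (k, a, k, a, k, a, t, o, r, m, o, r)
  "kakamirun" → prefix "kaka" already present; 5 new (m, i, r, u, n)
  "kakalinne" → prefix "kaka" already present; 5 new (l, i, n, n, e)
  "lu" → 2 new (l, u)
  "kakarun" → prefix "kaka" already present; 3 new (r, u, n)
  "kakagal" → prefix "kaka" already present; 3 new (g, a, l)
  "kakamor" → prefix "kakam" already present; 2 new (o, r)
  "kakador" → prefix "kaka" already present; 3 new (d, o, r)
  "kakade" → prefix "kakad" already present; 1 new (e)
  "fentasar" → 8 new (f, e, n, t, a, s, a, r)
  "tordorne" → 8 new (t, o, r, d, o, r, n, e)
Total nodes = 12 + 5 + 5 + 2 + 3 + 3 + 2 + 3 + 1 + 8 + 8 = 52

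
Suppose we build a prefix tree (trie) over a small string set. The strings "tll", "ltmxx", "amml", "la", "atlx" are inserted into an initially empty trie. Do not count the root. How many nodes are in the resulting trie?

16

Trie structure (* marks end of a word):
(root)
├─ a
│  ├─ m
│  │  └─ m
│  │     └─ l *
│  └─ t
│     └─ l
│        └─ x *
├─ l
│  ├─ a *
│  └─ t
│     └─ m
│        └─ x
│           └─ x *
└─ t
   └─ l
      └─ l *
Counting every labelled node above: 16.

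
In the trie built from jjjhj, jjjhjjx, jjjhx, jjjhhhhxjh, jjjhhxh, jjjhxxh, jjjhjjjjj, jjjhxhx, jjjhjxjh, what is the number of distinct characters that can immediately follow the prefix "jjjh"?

3

Walk "jjjh" from the root, arriving at one node.
Characters that immediately follow "jjjh" among the stored strings: {h, j, x}.
That node has 3 child edges.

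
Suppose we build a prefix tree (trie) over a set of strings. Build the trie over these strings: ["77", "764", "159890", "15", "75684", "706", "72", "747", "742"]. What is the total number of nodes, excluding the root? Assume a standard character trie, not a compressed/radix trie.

Trie structure (* marks end of a word):
(root)
├─ 1
│  └─ 5 *
│     └─ 9
│        └─ 8
│           └─ 9
│              └─ 0 *
└─ 7
   ├─ 0
   │  └─ 6 *
   ├─ 2 *
   ├─ 4
   │  ├─ 2 *
   │  └─ 7 *
   ├─ 5
   │  └─ 6
   │     └─ 8
   │        └─ 4 *
   ├─ 6
   │  └─ 4 *
   └─ 7 *
Counting every labelled node above: 20.

20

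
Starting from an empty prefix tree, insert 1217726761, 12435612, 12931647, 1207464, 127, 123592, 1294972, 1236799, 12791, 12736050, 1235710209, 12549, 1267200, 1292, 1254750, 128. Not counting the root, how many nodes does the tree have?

For each word, the new-node count is its length minus the longest prefix already in the trie:
  "1217726761" → 10 new (1, 2, 1, 7, 7, 2, 6, 7, 6, 1)
  "12435612" → prefix "12" already present; 6 new (4, 3, 5, 6, 1, 2)
  "12931647" → prefix "12" already present; 6 new (9, 3, 1, 6, 4, 7)
  "1207464" → prefix "12" already present; 5 new (0, 7, 4, 6, 4)
  "127" → prefix "12" already present; 1 new (7)
  "123592" → prefix "12" already present; 4 new (3, 5, 9, 2)
  "1294972" → prefix "129" already present; 4 new (4, 9, 7, 2)
  "1236799" → prefix "123" already present; 4 new (6, 7, 9, 9)
  "12791" → prefix "127" already present; 2 new (9, 1)
  "12736050" → prefix "127" already present; 5 new (3, 6, 0, 5, 0)
  "1235710209" → prefix "1235" already present; 6 new (7, 1, 0, 2, 0, 9)
  "12549" → prefix "12" already present; 3 new (5, 4, 9)
  "1267200" → prefix "12" already present; 5 new (6, 7, 2, 0, 0)
  "1292" → prefix "129" already present; 1 new (2)
  "1254750" → prefix "1254" already present; 3 new (7, 5, 0)
  "128" → prefix "12" already present; 1 new (8)
Total nodes = 10 + 6 + 6 + 5 + 1 + 4 + 4 + 4 + 2 + 5 + 6 + 3 + 5 + 1 + 3 + 1 = 66

66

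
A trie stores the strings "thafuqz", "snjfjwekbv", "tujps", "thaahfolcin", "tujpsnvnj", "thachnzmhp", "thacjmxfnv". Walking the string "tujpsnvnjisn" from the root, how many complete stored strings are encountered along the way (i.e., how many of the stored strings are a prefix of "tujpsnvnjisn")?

2

Check each prefix of "tujpsnvnjisn" against the stored set — each match is an end-marker on the path.
Prefixes of the query that are stored words: "tujps", "tujpsnvnj"
Count: 2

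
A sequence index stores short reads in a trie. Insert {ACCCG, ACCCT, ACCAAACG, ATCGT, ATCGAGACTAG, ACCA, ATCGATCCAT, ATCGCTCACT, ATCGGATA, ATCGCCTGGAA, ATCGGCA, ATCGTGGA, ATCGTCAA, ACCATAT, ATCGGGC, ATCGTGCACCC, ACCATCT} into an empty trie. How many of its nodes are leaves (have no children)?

Leaves are exactly the stored words that no other stored word extends.
Those words: "ACCAAACG", "ACCATAT", "ACCATCT", "ACCCG", "ACCCT", "ATCGAGACTAG", "ATCGATCCAT", "ATCGCCTGGAA", "ATCGCTCACT", "ATCGGATA", "ATCGGCA", "ATCGGGC", "ATCGTCAA", "ATCGTGCACCC", "ATCGTGGA"
Leaf count: 15

15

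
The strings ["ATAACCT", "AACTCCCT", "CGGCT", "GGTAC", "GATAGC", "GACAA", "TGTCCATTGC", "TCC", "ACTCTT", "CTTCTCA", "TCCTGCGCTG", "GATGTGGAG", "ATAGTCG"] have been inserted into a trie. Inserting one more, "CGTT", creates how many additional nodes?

2

"CG" is already a path in the trie; the remaining "TT" must be added.
Each of the 2 remaining characters creates one node.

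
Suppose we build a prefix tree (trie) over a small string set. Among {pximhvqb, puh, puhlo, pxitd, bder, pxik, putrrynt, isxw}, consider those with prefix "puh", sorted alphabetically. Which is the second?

DFS of the "puh" subtree visits, in order: "puh", "puhlo"
The 2nd is puhlo.

puhlo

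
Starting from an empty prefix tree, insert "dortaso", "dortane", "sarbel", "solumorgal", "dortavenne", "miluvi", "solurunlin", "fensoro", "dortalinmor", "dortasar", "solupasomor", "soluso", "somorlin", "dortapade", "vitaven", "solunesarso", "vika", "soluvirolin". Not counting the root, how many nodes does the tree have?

98

Trace insertions, counting only characters that open a new branch:
  "dortaso" → 7 new (d, o, r, t, a, s, o)
  "dortane" → prefix "dorta" already present; 2 new (n, e)
  "sarbel" → 6 new (s, a, r, b, e, l)
  "solumorgal" → prefix "s" already present; 9 new (o, l, u, m, o, r, g, a, l)
  "dortavenne" → prefix "dorta" already present; 5 new (v, e, n, n, e)
  "miluvi" → 6 new (m, i, l, u, v, i)
  "solurunlin" → prefix "solu" already present; 6 new (r, u, n, l, i, n)
  "fensoro" → 7 new (f, e, n, s, o, r, o)
  "dortalinmor" → prefix "dorta" already present; 6 new (l, i, n, m, o, r)
  "dortasar" → prefix "dortas" already present; 2 new (a, r)
  "solupasomor" → prefix "solu" already present; 7 new (p, a, s, o, m, o, r)
  "soluso" → prefix "solu" already present; 2 new (s, o)
  "somorlin" → prefix "so" already present; 6 new (m, o, r, l, i, n)
  "dortapade" → prefix "dorta" already present; 4 new (p, a, d, e)
  "vitaven" → 7 new (v, i, t, a, v, e, n)
  "solunesarso" → prefix "solu" already present; 7 new (n, e, s, a, r, s, o)
  "vika" → prefix "vi" already present; 2 new (k, a)
  "soluvirolin" → prefix "solu" already present; 7 new (v, i, r, o, l, i, n)
Total nodes = 7 + 2 + 6 + 9 + 5 + 6 + 6 + 7 + 6 + 2 + 7 + 2 + 6 + 4 + 7 + 7 + 2 + 7 = 98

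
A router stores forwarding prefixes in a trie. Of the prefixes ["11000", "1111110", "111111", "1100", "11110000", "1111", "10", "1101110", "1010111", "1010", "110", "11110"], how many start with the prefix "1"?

12

Traverse to the node for "1", then collect every word in that subtree.
Matches: "10", "1010", "1010111", "110", "1100", "11000", "1101110", "1111", "11110", "11110000", "111111", "1111110"
Count: 12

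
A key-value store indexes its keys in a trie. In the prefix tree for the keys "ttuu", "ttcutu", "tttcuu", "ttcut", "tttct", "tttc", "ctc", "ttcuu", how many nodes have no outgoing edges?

6

A leaf is a node with no children — equivalently, the end of a word that is not a proper prefix of any other stored word.
Those words: "ctc", "ttcutu", "ttcuu", "tttct", "tttcuu", "ttuu"
Leaf count: 6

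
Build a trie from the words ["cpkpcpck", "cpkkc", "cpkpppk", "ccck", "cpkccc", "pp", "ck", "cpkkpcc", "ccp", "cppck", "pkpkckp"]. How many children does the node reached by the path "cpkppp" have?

1

Walk "cpkppp" from the root, arriving at one node.
Characters that immediately follow "cpkppp" among the stored strings: {k}.
That node has 1 child edge.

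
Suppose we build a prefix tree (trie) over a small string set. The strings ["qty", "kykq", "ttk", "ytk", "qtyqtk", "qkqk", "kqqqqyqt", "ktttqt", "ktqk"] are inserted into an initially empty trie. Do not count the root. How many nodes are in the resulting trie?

Trie structure (* marks end of a word):
(root)
├─ k
│  ├─ q
│  │  └─ q
│  │     └─ q
│  │        └─ q
│  │           └─ y
│  │              └─ q
│  │                 └─ t *
│  ├─ t
│  │  ├─ q
│  │  │  └─ k *
│  │  └─ t
│  │     └─ t
│  │        └─ q
│  │           └─ t *
│  └─ y
│     └─ k
│        └─ q *
├─ q
│  ├─ k
│  │  └─ q
│  │     └─ k *
│  └─ t
│     └─ y *
│        └─ q
│           └─ t
│              └─ k *
├─ t
│  └─ t
│     └─ k *
└─ y
   └─ t
      └─ k *
Counting every labelled node above: 33.

33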